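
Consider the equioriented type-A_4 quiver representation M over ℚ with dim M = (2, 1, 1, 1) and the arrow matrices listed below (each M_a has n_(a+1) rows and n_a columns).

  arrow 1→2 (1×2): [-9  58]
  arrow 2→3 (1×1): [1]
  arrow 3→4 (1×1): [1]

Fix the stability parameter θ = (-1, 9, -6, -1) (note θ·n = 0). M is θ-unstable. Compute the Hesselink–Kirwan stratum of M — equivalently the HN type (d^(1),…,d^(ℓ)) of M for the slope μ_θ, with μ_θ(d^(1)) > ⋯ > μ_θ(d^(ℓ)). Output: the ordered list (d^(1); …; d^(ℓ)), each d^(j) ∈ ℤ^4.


Interval decomposition of M: I[1,1], I[1,4].
HN type (ℓ=2): μ^(1)=2/3; μ^(2)=-1

((0, 1, 1, 1); (2, 0, 0, 0))


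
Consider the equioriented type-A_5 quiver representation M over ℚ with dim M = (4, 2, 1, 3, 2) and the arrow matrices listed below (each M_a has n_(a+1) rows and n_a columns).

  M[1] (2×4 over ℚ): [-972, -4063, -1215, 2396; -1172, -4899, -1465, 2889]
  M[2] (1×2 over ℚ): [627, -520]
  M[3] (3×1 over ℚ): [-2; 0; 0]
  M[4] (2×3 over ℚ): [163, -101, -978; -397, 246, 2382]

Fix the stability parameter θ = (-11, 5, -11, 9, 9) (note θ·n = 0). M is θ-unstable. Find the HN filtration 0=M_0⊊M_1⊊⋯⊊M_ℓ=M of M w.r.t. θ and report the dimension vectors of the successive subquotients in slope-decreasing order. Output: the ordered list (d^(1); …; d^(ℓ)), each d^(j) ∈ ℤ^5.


Interval decomposition of M: I[1,1]^2, I[1,2], I[1,5], I[4,4], I[4,5].
HN type (ℓ=4): μ^(1)=9; μ^(2)=5; μ^(3)=-3; μ^(4)=-11

((0, 0, 0, 3, 2); (0, 1, 0, 0, 0); (0, 1, 1, 0, 0); (4, 0, 0, 0, 0))


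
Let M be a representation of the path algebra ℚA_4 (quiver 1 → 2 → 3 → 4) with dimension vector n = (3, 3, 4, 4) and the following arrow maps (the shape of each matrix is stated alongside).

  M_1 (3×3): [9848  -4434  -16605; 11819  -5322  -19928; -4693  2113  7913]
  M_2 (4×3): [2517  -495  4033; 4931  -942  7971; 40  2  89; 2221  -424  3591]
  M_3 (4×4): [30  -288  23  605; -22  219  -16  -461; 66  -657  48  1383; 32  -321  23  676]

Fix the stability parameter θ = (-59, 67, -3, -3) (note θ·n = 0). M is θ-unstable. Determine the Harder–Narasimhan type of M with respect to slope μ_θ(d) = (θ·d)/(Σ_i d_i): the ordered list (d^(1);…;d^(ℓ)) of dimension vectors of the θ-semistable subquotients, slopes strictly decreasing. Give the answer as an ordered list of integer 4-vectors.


Interval decomposition of M: I[1,3]^2, I[1,4], I[3,4], I[4,4]^2.
HN type (ℓ=4): μ^(1)=32; μ^(2)=61/3; μ^(3)=-3; μ^(4)=-59

((0, 2, 2, 0); (0, 1, 1, 1); (0, 0, 1, 3); (3, 0, 0, 0))


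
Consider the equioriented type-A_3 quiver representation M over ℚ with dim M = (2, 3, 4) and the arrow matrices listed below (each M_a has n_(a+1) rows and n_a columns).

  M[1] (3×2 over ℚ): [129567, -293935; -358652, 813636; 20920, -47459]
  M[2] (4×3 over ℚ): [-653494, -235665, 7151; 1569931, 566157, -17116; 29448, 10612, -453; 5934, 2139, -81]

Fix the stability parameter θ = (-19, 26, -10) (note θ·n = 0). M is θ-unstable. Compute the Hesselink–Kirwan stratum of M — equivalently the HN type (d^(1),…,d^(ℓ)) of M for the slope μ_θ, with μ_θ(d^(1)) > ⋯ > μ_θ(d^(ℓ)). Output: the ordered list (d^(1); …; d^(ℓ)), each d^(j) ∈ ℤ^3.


Via rank(M_{q-1}∘⋯∘M_p): M ≅ I[1,3]^2, I[2,3], I[3,3].
μ_θ-semistable layers: μ^(1)=8; μ^(2)=-10; μ^(3)=-19

((0, 3, 3); (0, 0, 1); (2, 0, 0))


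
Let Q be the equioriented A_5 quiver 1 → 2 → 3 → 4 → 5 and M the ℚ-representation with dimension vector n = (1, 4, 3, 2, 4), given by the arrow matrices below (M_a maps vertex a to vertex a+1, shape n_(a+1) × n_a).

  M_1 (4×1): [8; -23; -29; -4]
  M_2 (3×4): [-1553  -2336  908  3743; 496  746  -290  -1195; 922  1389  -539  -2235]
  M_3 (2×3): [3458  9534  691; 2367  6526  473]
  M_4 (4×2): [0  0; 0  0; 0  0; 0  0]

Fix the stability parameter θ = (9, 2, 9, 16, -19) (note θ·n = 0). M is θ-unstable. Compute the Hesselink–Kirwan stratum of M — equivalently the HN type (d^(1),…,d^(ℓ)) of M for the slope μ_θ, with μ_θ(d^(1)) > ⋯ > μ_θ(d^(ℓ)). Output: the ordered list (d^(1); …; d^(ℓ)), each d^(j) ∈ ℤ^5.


Interval decomposition of M: I[1,2], I[2,3], I[2,4]^2, I[5,5]^4.
HN type (ℓ=5): μ^(1)=16; μ^(2)=9; μ^(3)=11/2; μ^(4)=2; μ^(5)=-19

((0, 0, 0, 2, 0); (0, 0, 3, 0, 0); (1, 1, 0, 0, 0); (0, 3, 0, 0, 0); (0, 0, 0, 0, 4))


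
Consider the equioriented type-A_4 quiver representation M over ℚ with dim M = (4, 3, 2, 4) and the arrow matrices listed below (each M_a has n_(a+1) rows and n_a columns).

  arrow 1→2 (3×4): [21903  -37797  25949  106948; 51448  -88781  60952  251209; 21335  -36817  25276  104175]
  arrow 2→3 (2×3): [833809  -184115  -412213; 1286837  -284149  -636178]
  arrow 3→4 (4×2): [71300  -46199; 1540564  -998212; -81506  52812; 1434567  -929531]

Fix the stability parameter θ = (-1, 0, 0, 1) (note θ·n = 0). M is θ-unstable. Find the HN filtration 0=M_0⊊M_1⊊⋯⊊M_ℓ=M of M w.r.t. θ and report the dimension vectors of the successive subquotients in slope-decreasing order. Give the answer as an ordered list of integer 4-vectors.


Interval decomposition of M: I[1,1], I[1,2], I[1,4]^2, I[4,4]^2.
HN type (ℓ=3): μ^(1)=1; μ^(2)=0; μ^(3)=-1

((0, 0, 0, 4); (0, 3, 2, 0); (4, 0, 0, 0))


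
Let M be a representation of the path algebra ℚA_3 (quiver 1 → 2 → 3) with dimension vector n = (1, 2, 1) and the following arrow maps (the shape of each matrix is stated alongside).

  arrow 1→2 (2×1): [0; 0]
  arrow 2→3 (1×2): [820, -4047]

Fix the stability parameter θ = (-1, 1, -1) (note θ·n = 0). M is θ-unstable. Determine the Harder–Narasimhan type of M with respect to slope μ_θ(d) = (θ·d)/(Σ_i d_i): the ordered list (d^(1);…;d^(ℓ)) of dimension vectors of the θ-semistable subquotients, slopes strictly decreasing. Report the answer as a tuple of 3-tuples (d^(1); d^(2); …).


Interval decomposition of M: I[1,1], I[2,2], I[2,3].
HN type (ℓ=3): μ^(1)=1; μ^(2)=0; μ^(3)=-1

((0, 1, 0); (0, 1, 1); (1, 0, 0))


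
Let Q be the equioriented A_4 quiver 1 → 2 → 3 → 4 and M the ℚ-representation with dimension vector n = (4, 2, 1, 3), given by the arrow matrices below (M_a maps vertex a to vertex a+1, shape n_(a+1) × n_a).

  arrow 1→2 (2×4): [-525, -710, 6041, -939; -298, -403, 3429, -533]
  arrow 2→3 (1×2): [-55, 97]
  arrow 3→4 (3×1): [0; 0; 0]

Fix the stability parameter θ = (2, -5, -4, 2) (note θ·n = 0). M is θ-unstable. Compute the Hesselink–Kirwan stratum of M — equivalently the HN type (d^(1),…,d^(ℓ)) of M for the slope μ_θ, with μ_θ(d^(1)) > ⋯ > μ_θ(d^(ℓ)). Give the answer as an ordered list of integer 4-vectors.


Via rank(M_{q-1}∘⋯∘M_p): M ≅ I[1,1]^2, I[1,2], I[1,3], I[4,4]^3.
μ_θ-semistable layers: μ^(1)=2; μ^(2)=-3/2; μ^(3)=-7/3

((2, 0, 0, 3); (1, 1, 0, 0); (1, 1, 1, 0))


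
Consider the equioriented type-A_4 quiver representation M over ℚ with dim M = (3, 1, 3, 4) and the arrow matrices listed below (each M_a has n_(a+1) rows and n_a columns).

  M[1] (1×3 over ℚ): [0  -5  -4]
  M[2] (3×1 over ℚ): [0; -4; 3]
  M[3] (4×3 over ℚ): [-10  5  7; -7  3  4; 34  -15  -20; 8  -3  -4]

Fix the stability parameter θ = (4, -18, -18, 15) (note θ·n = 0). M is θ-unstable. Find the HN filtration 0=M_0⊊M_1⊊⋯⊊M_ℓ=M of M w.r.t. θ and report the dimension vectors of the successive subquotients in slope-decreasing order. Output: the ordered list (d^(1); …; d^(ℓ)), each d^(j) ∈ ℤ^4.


Barcode: M ≅ I[1,1]^2, I[1,4], I[3,4]^2, I[4,4]. HN layers by μ_θ (4 steps, strictly decreasing):
  μ^(1)=15; μ^(2)=4; μ^(3)=-32/3; μ^(4)=-18

((0, 0, 0, 4); (2, 0, 0, 0); (1, 1, 1, 0); (0, 0, 2, 0))


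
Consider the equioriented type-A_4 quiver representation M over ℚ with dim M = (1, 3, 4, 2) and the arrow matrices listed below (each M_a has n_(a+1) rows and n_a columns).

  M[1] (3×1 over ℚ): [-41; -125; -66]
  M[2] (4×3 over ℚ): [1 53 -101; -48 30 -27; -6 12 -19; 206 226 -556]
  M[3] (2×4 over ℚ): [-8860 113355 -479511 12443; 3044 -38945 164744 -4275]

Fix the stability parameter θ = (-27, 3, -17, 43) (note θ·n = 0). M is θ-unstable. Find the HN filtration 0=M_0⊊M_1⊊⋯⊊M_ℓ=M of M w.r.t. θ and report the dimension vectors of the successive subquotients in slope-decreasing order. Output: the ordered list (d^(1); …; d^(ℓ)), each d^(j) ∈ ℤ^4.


Interval decomposition of M: I[1,2], I[2,3], I[2,4], I[3,3], I[3,4].
HN type (ℓ=5): μ^(1)=43; μ^(2)=3; μ^(3)=-7; μ^(4)=-17; μ^(5)=-27

((0, 0, 0, 2); (0, 1, 0, 0); (0, 2, 2, 0); (0, 0, 2, 0); (1, 0, 0, 0))


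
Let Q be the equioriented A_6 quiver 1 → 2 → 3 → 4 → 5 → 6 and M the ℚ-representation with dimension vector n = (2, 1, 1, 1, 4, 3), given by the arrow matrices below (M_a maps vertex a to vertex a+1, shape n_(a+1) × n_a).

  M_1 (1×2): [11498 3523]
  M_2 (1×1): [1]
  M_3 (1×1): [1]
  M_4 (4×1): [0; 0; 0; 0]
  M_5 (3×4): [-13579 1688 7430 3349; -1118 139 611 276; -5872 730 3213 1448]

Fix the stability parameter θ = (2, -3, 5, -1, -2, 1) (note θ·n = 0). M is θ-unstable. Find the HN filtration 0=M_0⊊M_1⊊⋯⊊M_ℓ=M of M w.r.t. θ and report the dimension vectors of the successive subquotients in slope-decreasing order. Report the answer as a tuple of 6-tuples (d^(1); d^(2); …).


Via rank(M_{q-1}∘⋯∘M_p): M ≅ I[1,1], I[1,4], I[5,5], I[5,6]^3.
μ_θ-semistable layers: μ^(1)=2; μ^(2)=1; μ^(3)=-1/2; μ^(4)=-2

((1, 0, 1, 1, 0, 0); (0, 0, 0, 0, 0, 3); (1, 1, 0, 0, 0, 0); (0, 0, 0, 0, 4, 0))


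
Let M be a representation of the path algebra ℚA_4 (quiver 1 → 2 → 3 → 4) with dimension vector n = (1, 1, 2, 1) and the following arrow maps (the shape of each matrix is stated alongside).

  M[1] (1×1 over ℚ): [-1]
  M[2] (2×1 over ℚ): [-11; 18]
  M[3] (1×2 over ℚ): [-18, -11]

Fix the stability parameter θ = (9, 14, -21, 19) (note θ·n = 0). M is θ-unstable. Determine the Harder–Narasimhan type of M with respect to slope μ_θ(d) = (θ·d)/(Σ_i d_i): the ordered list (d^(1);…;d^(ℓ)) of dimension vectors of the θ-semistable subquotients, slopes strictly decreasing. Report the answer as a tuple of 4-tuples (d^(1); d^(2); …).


Interval decomposition of M: I[1,3], I[3,4].
HN type (ℓ=3): μ^(1)=19; μ^(2)=2/3; μ^(3)=-21

((0, 0, 0, 1); (1, 1, 1, 0); (0, 0, 1, 0))


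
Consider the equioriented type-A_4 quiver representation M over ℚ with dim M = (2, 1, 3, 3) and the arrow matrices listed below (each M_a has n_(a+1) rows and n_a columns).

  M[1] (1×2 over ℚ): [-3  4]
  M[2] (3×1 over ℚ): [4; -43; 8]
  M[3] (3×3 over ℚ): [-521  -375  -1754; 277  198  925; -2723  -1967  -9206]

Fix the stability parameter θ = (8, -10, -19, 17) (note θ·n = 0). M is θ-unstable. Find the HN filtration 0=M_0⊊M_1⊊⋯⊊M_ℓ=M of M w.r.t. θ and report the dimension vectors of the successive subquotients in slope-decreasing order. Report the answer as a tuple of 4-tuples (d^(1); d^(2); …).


Interval decomposition of M: I[1,1], I[1,4], I[3,4]^2.
HN type (ℓ=4): μ^(1)=17; μ^(2)=8; μ^(3)=-7; μ^(4)=-19

((0, 0, 0, 3); (1, 0, 0, 0); (1, 1, 1, 0); (0, 0, 2, 0))


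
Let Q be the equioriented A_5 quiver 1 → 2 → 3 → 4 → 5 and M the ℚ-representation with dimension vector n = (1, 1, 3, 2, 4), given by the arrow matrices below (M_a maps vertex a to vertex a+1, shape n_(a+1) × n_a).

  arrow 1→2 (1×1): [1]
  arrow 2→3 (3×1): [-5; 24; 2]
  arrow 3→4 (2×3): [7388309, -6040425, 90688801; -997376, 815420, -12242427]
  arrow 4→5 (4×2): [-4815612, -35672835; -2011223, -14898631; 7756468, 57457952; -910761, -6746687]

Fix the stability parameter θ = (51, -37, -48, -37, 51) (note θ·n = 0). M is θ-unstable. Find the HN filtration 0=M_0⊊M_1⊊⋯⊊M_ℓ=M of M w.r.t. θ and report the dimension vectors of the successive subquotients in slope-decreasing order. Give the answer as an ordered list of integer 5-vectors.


Barcode: M ≅ I[1,5], I[3,3], I[3,5], I[5,5]^2. HN layers by μ_θ (4 steps, strictly decreasing):
  μ^(1)=51; μ^(2)=-71/4; μ^(3)=-37; μ^(4)=-48

((0, 0, 0, 0, 4); (1, 1, 1, 1, 0); (0, 0, 0, 1, 0); (0, 0, 2, 0, 0))


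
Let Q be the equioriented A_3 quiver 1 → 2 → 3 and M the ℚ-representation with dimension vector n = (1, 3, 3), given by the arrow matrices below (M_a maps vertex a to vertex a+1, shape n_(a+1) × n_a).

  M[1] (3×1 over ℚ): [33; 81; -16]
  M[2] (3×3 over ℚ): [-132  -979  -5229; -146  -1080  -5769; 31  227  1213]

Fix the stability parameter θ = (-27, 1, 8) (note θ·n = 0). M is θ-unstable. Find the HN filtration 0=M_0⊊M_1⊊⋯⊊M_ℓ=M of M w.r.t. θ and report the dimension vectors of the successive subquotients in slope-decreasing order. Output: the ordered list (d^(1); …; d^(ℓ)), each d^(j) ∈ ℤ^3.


Via rank(M_{q-1}∘⋯∘M_p): M ≅ I[1,3], I[2,3]^2.
μ_θ-semistable layers: μ^(1)=8; μ^(2)=1; μ^(3)=-27

((0, 0, 3); (0, 3, 0); (1, 0, 0))


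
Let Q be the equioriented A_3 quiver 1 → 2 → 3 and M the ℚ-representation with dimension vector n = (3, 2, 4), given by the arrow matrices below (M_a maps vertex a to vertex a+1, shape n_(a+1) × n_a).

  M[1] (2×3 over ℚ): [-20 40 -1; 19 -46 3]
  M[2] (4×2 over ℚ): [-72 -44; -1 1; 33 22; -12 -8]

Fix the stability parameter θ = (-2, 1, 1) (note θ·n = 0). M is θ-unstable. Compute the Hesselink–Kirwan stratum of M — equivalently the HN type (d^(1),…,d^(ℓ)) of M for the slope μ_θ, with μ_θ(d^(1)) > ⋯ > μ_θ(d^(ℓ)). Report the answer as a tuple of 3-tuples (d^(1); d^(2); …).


Via rank(M_{q-1}∘⋯∘M_p): M ≅ I[1,1], I[1,3]^2, I[3,3]^2.
μ_θ-semistable layers: μ^(1)=1; μ^(2)=-2

((0, 2, 4); (3, 0, 0))


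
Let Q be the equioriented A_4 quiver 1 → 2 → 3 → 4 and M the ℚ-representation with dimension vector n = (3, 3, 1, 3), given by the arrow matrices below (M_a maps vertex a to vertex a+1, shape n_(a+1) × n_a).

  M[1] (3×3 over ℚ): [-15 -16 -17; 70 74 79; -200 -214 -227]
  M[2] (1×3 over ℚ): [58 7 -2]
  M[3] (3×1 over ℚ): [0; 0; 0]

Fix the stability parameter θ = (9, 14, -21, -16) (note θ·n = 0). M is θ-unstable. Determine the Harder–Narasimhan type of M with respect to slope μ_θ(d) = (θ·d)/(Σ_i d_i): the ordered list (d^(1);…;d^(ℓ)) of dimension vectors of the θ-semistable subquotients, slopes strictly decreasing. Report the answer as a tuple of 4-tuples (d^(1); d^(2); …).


Barcode: M ≅ I[1,1], I[1,2], I[1,3], I[2,2], I[4,4]^3. HN layers by μ_θ (4 steps, strictly decreasing):
  μ^(1)=14; μ^(2)=9; μ^(3)=2/3; μ^(4)=-16

((0, 2, 0, 0); (2, 0, 0, 0); (1, 1, 1, 0); (0, 0, 0, 3))


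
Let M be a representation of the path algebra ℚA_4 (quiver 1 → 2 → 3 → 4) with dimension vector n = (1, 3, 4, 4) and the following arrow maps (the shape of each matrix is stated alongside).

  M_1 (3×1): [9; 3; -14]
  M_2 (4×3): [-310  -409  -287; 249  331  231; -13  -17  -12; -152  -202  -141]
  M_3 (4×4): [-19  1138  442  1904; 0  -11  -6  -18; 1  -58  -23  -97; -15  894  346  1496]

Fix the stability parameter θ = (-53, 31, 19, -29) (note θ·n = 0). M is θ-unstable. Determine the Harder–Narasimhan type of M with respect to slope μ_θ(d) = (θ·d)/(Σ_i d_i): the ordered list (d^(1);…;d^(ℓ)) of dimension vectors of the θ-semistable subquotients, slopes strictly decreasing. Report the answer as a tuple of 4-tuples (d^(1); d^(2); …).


Via rank(M_{q-1}∘⋯∘M_p): M ≅ I[1,4], I[2,4]^2, I[3,3], I[4,4].
μ_θ-semistable layers: μ^(1)=19; μ^(2)=7; μ^(3)=-29; μ^(4)=-53

((0, 0, 1, 0); (0, 3, 3, 3); (0, 0, 0, 1); (1, 0, 0, 0))


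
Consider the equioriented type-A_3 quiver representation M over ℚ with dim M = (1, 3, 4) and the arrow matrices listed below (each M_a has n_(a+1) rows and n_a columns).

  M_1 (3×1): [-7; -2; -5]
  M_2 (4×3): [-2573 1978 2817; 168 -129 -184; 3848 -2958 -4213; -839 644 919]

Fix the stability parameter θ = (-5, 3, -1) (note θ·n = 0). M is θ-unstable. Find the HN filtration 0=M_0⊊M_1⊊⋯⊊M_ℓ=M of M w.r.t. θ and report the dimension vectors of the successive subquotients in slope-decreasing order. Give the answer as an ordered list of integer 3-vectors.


Via rank(M_{q-1}∘⋯∘M_p): M ≅ I[1,3], I[2,3]^2, I[3,3].
μ_θ-semistable layers: μ^(1)=1; μ^(2)=-1; μ^(3)=-5

((0, 3, 3); (0, 0, 1); (1, 0, 0))


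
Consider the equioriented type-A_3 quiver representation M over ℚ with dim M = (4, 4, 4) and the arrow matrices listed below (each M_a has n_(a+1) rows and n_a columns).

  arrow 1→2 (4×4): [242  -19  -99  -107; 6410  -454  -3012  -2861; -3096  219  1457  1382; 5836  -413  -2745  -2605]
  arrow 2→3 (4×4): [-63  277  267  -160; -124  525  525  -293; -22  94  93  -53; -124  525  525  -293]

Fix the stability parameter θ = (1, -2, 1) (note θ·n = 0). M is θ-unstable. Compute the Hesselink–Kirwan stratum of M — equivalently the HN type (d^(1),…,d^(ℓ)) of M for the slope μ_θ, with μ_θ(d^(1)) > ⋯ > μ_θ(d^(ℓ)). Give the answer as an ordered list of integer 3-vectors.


Interval decomposition of M: I[1,1], I[1,2], I[1,3]^2, I[2,3], I[3,3].
HN type (ℓ=3): μ^(1)=1; μ^(2)=-1/2; μ^(3)=-2

((1, 0, 4); (3, 3, 0); (0, 1, 0))


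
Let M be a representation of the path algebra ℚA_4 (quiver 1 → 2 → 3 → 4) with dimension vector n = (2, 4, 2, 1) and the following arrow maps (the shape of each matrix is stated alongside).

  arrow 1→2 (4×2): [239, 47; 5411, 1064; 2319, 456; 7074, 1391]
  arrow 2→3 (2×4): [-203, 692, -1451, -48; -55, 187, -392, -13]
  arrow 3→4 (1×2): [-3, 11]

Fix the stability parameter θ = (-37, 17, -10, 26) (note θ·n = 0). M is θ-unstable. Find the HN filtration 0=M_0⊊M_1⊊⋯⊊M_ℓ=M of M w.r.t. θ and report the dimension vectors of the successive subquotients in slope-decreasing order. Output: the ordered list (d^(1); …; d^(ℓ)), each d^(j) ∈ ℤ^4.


Via rank(M_{q-1}∘⋯∘M_p): M ≅ I[1,3], I[1,4], I[2,2]^2.
μ_θ-semistable layers: μ^(1)=26; μ^(2)=17; μ^(3)=7/2; μ^(4)=-37

((0, 0, 0, 1); (0, 2, 0, 0); (0, 2, 2, 0); (2, 0, 0, 0))


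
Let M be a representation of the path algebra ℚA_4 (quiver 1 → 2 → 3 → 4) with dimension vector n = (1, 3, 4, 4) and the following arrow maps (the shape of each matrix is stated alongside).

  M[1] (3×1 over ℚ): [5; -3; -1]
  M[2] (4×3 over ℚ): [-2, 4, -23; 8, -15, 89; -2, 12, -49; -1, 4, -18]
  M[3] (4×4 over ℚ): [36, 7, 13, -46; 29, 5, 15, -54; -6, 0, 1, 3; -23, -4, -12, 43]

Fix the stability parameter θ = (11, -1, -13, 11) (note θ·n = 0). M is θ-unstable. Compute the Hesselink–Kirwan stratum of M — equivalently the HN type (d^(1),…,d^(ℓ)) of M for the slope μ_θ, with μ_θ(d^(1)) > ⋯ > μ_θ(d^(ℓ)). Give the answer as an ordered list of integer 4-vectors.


Barcode: M ≅ I[1,4], I[2,4]^2, I[3,4]. HN layers by μ_θ (4 steps, strictly decreasing):
  μ^(1)=11; μ^(2)=-1; μ^(3)=-7; μ^(4)=-13

((0, 0, 0, 4); (1, 1, 1, 0); (0, 2, 2, 0); (0, 0, 1, 0))


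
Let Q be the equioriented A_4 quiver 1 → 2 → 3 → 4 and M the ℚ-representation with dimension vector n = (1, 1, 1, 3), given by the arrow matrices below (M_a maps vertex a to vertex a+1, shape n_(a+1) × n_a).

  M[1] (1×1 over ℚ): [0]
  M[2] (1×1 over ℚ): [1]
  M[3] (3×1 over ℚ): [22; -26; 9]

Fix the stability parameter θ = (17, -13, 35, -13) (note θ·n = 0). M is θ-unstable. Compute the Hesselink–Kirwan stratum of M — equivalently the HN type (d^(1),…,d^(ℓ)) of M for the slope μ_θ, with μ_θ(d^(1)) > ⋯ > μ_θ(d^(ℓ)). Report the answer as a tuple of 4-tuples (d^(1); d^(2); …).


Via rank(M_{q-1}∘⋯∘M_p): M ≅ I[1,1], I[2,4], I[4,4]^2.
μ_θ-semistable layers: μ^(1)=17; μ^(2)=11; μ^(3)=-13

((1, 0, 0, 0); (0, 0, 1, 1); (0, 1, 0, 2))


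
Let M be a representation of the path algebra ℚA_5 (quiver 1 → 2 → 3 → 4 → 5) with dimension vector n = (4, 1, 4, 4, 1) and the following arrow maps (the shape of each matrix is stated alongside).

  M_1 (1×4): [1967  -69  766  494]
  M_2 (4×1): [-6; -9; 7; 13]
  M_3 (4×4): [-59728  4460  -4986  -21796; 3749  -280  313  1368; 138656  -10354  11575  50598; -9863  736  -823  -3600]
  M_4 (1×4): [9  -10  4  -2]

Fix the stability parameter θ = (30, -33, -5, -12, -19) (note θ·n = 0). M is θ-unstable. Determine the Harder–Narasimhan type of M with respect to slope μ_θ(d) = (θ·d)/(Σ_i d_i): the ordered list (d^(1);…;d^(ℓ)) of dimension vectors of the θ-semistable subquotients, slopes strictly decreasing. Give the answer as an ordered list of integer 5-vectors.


Via rank(M_{q-1}∘⋯∘M_p): M ≅ I[1,1]^3, I[1,5], I[3,3]^2, I[3,4], I[4,4]^2.
μ_θ-semistable layers: μ^(1)=30; μ^(2)=-5; μ^(3)=-39/5; μ^(4)=-17/2; μ^(5)=-12

((3, 0, 0, 0, 0); (0, 0, 2, 0, 0); (1, 1, 1, 1, 1); (0, 0, 1, 1, 0); (0, 0, 0, 2, 0))


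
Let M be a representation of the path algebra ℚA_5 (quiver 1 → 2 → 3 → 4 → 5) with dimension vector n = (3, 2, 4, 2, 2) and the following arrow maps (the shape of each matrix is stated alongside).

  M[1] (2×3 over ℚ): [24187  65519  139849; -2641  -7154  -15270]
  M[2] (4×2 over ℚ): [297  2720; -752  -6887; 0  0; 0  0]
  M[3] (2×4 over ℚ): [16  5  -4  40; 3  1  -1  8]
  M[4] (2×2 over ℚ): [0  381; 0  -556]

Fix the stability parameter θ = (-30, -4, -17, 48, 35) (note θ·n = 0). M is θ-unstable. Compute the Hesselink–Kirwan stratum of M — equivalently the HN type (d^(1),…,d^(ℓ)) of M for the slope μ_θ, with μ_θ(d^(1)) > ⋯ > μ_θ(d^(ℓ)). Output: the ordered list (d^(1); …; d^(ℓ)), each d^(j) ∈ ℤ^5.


Via rank(M_{q-1}∘⋯∘M_p): M ≅ I[1,1], I[1,4], I[1,5], I[3,3]^2, I[5,5].
μ_θ-semistable layers: μ^(1)=48; μ^(2)=83/2; μ^(3)=35; μ^(4)=-21/2; μ^(5)=-17; μ^(6)=-30

((0, 0, 0, 1, 0); (0, 0, 0, 1, 1); (0, 0, 0, 0, 1); (0, 2, 2, 0, 0); (0, 0, 2, 0, 0); (3, 0, 0, 0, 0))


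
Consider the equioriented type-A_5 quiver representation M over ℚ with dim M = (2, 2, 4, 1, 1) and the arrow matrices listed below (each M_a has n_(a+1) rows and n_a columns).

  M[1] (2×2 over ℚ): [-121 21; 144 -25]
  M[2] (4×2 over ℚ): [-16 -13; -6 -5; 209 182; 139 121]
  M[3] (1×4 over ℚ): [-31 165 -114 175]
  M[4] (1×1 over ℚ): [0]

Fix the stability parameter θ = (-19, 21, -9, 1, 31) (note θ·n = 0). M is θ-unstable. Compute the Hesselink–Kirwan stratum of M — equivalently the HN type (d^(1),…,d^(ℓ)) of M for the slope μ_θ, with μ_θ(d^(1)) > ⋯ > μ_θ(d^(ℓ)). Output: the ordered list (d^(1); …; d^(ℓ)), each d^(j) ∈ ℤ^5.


Barcode: M ≅ I[1,3], I[1,4], I[3,3]^2, I[5,5]. HN layers by μ_θ (5 steps, strictly decreasing):
  μ^(1)=31; μ^(2)=6; μ^(3)=13/3; μ^(4)=-9; μ^(5)=-19

((0, 0, 0, 0, 1); (0, 1, 1, 0, 0); (0, 1, 1, 1, 0); (0, 0, 2, 0, 0); (2, 0, 0, 0, 0))


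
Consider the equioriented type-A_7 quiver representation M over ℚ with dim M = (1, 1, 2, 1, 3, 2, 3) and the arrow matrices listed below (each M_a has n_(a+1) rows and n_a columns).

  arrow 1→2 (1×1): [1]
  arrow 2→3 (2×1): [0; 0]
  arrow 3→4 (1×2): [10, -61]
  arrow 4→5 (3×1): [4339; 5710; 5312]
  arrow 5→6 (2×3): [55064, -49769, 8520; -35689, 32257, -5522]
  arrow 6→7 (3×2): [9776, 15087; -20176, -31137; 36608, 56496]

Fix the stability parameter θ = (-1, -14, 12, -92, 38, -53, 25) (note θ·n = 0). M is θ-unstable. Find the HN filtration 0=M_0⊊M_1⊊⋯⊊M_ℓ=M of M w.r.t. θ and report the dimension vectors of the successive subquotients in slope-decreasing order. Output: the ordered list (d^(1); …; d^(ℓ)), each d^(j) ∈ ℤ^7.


Via rank(M_{q-1}∘⋯∘M_p): M ≅ I[1,2], I[3,3], I[3,7], I[5,5], I[5,6], I[7,7]^2.
μ_θ-semistable layers: μ^(1)=38; μ^(2)=25; μ^(3)=12; μ^(4)=-15/2; μ^(5)=-40

((0, 0, 0, 0, 1, 0, 0); (0, 0, 0, 0, 0, 0, 3); (0, 0, 1, 0, 0, 0, 0); (1, 1, 0, 0, 2, 2, 0); (0, 0, 1, 1, 0, 0, 0))


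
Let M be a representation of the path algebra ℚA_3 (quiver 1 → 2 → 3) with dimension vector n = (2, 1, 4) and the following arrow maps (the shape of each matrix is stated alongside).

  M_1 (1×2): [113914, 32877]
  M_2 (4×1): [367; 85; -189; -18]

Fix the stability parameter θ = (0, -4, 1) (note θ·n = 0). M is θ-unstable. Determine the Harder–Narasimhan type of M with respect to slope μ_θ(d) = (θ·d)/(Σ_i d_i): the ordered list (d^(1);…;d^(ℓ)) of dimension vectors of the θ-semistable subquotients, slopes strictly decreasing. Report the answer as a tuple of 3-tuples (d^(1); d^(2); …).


Barcode: M ≅ I[1,1], I[1,3], I[3,3]^3. HN layers by μ_θ (3 steps, strictly decreasing):
  μ^(1)=1; μ^(2)=0; μ^(3)=-2

((0, 0, 4); (1, 0, 0); (1, 1, 0))


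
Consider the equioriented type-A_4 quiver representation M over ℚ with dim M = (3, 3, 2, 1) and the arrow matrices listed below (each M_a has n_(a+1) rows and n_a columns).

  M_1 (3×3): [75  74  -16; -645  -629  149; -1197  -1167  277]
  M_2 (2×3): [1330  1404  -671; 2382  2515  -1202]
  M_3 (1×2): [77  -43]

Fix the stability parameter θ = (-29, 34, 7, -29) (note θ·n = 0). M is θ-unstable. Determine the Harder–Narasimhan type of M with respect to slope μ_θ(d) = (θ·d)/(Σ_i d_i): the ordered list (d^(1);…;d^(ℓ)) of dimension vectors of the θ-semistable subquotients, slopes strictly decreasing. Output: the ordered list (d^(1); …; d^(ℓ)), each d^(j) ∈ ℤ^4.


Via rank(M_{q-1}∘⋯∘M_p): M ≅ I[1,2], I[1,3], I[1,4].
μ_θ-semistable layers: μ^(1)=34; μ^(2)=41/2; μ^(3)=4; μ^(4)=-29

((0, 1, 0, 0); (0, 1, 1, 0); (0, 1, 1, 1); (3, 0, 0, 0))


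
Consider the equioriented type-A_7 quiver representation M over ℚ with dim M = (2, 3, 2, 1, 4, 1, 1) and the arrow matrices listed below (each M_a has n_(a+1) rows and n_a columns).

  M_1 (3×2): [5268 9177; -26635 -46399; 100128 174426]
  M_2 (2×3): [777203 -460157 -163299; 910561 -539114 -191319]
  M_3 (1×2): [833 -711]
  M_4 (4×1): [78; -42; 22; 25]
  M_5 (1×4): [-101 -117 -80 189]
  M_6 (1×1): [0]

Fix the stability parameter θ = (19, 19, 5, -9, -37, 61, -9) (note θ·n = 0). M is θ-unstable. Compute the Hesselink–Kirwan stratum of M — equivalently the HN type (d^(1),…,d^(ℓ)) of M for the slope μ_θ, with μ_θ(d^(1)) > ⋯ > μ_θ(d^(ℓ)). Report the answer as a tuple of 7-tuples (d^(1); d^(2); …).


Via rank(M_{q-1}∘⋯∘M_p): M ≅ I[1,3], I[1,6], I[2,2], I[5,5]^3, I[7,7].
μ_θ-semistable layers: μ^(1)=61; μ^(2)=19; μ^(3)=43/3; μ^(4)=-3/5; μ^(5)=-9; μ^(6)=-37

((0, 0, 0, 0, 0, 1, 0); (0, 1, 0, 0, 0, 0, 0); (1, 1, 1, 0, 0, 0, 0); (1, 1, 1, 1, 1, 0, 0); (0, 0, 0, 0, 0, 0, 1); (0, 0, 0, 0, 3, 0, 0))


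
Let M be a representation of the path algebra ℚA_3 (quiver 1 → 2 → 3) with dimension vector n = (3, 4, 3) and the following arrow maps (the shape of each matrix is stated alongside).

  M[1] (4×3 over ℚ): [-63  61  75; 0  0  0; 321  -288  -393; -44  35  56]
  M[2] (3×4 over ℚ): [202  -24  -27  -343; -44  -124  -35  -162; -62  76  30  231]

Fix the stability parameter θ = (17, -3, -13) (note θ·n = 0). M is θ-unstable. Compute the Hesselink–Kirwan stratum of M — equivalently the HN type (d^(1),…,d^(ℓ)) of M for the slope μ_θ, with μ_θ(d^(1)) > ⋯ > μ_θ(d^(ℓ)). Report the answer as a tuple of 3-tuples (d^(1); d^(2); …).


Via rank(M_{q-1}∘⋯∘M_p): M ≅ I[1,1], I[1,3]^2, I[2,2], I[2,3].
μ_θ-semistable layers: μ^(1)=17; μ^(2)=1/3; μ^(3)=-3; μ^(4)=-8

((1, 0, 0); (2, 2, 2); (0, 1, 0); (0, 1, 1))


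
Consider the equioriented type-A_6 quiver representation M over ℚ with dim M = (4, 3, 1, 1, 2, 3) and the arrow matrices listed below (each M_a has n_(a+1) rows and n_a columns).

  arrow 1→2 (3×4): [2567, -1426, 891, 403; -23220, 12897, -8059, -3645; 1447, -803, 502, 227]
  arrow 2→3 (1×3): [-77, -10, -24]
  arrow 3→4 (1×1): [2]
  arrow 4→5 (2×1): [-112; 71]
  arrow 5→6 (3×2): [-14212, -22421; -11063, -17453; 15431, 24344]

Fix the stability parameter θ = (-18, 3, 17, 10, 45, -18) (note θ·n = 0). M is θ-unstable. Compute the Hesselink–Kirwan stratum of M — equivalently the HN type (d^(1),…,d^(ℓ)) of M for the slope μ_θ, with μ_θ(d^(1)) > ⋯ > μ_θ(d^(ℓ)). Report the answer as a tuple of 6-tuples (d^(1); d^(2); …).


Via rank(M_{q-1}∘⋯∘M_p): M ≅ I[1,1], I[1,2]^2, I[1,6], I[5,6], I[6,6].
μ_θ-semistable layers: μ^(1)=27/2; μ^(2)=3; μ^(3)=-18

((0, 0, 1, 1, 2, 2); (0, 3, 0, 0, 0, 0); (4, 0, 0, 0, 0, 1))


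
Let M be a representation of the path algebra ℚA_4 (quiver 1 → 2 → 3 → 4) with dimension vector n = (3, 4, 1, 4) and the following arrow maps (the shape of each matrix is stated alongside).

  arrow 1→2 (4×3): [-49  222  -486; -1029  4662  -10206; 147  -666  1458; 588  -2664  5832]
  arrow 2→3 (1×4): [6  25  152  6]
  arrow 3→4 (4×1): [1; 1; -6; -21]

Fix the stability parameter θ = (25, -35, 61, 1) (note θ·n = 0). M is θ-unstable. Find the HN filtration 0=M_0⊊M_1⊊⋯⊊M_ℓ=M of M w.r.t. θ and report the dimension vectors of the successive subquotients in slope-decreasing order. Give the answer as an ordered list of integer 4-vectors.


Via rank(M_{q-1}∘⋯∘M_p): M ≅ I[1,1]^2, I[1,4], I[2,2]^3, I[4,4]^3.
μ_θ-semistable layers: μ^(1)=31; μ^(2)=25; μ^(3)=1; μ^(4)=-5; μ^(5)=-35

((0, 0, 1, 1); (2, 0, 0, 0); (0, 0, 0, 3); (1, 1, 0, 0); (0, 3, 0, 0))


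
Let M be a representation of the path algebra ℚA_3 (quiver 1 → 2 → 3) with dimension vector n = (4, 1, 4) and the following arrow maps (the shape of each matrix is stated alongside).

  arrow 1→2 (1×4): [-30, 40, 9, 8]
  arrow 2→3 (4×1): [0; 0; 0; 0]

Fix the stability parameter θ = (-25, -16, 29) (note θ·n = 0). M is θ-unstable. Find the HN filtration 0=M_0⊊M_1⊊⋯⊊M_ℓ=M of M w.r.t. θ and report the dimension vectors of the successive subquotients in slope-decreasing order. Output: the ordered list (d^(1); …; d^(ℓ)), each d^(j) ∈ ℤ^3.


Barcode: M ≅ I[1,1]^3, I[1,2], I[3,3]^4. HN layers by μ_θ (3 steps, strictly decreasing):
  μ^(1)=29; μ^(2)=-16; μ^(3)=-25

((0, 0, 4); (0, 1, 0); (4, 0, 0))


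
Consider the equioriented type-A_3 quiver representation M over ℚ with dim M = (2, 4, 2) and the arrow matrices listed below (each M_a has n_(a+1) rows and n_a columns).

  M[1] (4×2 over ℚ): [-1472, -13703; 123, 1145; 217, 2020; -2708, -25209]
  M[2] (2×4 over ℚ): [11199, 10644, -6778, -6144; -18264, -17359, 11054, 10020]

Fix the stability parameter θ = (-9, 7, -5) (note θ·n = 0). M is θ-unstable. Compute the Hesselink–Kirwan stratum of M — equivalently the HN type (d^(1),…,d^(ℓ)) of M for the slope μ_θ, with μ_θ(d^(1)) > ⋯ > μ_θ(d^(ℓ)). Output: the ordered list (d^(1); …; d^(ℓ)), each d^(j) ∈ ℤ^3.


Interval decomposition of M: I[1,3]^2, I[2,2]^2.
HN type (ℓ=3): μ^(1)=7; μ^(2)=1; μ^(3)=-9

((0, 2, 0); (0, 2, 2); (2, 0, 0))


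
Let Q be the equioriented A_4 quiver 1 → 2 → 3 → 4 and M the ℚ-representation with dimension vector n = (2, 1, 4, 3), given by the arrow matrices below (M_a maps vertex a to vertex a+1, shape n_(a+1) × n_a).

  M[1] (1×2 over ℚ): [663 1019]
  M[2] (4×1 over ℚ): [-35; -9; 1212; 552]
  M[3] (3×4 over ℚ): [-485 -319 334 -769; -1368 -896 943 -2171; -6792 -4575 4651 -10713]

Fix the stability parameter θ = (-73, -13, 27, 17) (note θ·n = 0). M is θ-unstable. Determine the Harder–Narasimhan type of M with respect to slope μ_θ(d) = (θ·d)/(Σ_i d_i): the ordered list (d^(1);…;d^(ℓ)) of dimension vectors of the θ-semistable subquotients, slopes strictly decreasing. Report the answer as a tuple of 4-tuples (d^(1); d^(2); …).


Interval decomposition of M: I[1,1], I[1,4], I[3,3], I[3,4]^2.
HN type (ℓ=4): μ^(1)=27; μ^(2)=22; μ^(3)=-13; μ^(4)=-73

((0, 0, 1, 0); (0, 0, 3, 3); (0, 1, 0, 0); (2, 0, 0, 0))


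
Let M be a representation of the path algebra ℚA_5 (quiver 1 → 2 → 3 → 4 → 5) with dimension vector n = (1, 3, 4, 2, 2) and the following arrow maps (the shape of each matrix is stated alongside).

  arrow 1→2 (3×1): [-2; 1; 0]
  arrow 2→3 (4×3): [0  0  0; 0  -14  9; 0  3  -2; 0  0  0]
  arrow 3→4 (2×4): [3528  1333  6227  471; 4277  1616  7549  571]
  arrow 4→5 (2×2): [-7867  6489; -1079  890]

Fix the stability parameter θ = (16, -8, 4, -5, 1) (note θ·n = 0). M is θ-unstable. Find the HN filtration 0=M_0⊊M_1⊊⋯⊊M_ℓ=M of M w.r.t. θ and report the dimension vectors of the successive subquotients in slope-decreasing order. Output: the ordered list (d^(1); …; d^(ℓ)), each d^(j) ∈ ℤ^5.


Barcode: M ≅ I[1,5], I[2,2], I[2,5], I[3,3]^2. HN layers by μ_θ (5 steps, strictly decreasing):
  μ^(1)=4; μ^(2)=8/5; μ^(3)=1; μ^(4)=-1/2; μ^(5)=-8

((0, 0, 2, 0, 0); (1, 1, 1, 1, 1); (0, 0, 0, 0, 1); (0, 0, 1, 1, 0); (0, 2, 0, 0, 0))


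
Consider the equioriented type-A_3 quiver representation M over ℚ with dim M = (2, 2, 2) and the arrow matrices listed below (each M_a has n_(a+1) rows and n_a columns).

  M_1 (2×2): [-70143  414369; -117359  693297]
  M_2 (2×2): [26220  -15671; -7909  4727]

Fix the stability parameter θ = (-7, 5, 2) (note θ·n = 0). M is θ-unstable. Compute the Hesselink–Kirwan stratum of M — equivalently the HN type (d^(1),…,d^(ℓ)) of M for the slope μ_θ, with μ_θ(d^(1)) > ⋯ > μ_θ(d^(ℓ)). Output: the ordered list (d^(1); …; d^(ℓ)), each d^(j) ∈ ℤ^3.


Interval decomposition of M: I[1,1], I[1,3], I[2,3].
HN type (ℓ=2): μ^(1)=7/2; μ^(2)=-7

((0, 2, 2); (2, 0, 0))


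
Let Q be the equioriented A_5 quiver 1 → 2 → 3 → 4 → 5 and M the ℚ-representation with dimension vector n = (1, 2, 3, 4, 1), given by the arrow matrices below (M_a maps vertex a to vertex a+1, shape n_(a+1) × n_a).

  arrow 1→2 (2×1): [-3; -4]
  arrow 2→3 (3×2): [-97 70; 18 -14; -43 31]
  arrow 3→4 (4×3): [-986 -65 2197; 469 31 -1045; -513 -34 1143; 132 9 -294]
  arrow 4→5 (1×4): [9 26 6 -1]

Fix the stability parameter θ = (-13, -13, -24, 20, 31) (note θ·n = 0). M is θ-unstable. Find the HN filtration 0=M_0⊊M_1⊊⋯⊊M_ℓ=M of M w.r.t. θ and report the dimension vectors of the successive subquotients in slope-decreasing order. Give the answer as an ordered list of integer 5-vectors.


Via rank(M_{q-1}∘⋯∘M_p): M ≅ I[1,5], I[2,4], I[3,4], I[4,4].
μ_θ-semistable layers: μ^(1)=31; μ^(2)=20; μ^(3)=-50/3; μ^(4)=-37/2; μ^(5)=-24

((0, 0, 0, 0, 1); (0, 0, 0, 4, 0); (1, 1, 1, 0, 0); (0, 1, 1, 0, 0); (0, 0, 1, 0, 0))


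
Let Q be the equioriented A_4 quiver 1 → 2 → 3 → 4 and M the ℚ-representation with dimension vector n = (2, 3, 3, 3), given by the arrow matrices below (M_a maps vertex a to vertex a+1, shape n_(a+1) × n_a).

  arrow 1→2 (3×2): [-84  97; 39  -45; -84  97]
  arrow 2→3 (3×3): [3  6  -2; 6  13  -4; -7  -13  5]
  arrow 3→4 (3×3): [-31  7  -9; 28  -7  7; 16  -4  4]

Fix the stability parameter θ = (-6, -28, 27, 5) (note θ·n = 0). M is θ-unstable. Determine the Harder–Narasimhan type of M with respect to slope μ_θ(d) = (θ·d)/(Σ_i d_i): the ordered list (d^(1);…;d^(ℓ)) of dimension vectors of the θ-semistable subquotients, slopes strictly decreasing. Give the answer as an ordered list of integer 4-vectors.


Barcode: M ≅ I[1,4]^2, I[2,3], I[4,4]. HN layers by μ_θ (5 steps, strictly decreasing):
  μ^(1)=27; μ^(2)=16; μ^(3)=5; μ^(4)=-17; μ^(5)=-28

((0, 0, 1, 0); (0, 0, 2, 2); (0, 0, 0, 1); (2, 2, 0, 0); (0, 1, 0, 0))


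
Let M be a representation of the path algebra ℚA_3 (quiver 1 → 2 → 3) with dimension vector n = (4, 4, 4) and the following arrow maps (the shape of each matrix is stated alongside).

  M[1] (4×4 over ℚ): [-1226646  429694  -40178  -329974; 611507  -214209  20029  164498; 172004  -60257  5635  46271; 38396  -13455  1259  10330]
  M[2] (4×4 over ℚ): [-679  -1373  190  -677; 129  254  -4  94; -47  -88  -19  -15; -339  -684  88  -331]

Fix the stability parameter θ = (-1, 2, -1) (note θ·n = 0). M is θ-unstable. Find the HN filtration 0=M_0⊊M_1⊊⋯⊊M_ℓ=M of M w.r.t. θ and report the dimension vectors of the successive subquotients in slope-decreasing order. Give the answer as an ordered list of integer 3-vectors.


Interval decomposition of M: I[1,1], I[1,3]^3, I[2,3].
HN type (ℓ=2): μ^(1)=1/2; μ^(2)=-1

((0, 4, 4); (4, 0, 0))


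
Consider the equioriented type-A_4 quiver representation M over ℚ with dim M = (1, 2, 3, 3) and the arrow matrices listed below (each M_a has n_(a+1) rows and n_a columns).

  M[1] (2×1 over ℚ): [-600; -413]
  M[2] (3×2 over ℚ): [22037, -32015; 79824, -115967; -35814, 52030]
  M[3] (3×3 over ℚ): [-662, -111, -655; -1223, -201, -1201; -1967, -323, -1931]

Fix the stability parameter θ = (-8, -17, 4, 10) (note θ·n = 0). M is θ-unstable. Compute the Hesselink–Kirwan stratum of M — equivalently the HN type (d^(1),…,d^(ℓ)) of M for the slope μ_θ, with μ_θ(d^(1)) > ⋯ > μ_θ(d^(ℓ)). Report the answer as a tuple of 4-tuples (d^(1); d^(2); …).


Via rank(M_{q-1}∘⋯∘M_p): M ≅ I[1,4], I[2,4], I[3,3], I[4,4].
μ_θ-semistable layers: μ^(1)=10; μ^(2)=4; μ^(3)=-25/2; μ^(4)=-17

((0, 0, 0, 3); (0, 0, 3, 0); (1, 1, 0, 0); (0, 1, 0, 0))


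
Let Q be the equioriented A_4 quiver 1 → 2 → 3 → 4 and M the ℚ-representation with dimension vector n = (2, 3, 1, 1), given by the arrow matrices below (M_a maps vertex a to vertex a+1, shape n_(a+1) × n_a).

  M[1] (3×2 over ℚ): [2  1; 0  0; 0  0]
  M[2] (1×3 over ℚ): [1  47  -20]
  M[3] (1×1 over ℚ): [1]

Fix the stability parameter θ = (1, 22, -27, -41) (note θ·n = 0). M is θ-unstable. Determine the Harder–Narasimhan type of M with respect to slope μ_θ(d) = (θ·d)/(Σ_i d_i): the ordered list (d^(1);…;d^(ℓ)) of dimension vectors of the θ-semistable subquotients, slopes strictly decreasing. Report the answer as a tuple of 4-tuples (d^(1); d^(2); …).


Barcode: M ≅ I[1,1], I[1,4], I[2,2]^2. HN layers by μ_θ (3 steps, strictly decreasing):
  μ^(1)=22; μ^(2)=1; μ^(3)=-45/4

((0, 2, 0, 0); (1, 0, 0, 0); (1, 1, 1, 1))


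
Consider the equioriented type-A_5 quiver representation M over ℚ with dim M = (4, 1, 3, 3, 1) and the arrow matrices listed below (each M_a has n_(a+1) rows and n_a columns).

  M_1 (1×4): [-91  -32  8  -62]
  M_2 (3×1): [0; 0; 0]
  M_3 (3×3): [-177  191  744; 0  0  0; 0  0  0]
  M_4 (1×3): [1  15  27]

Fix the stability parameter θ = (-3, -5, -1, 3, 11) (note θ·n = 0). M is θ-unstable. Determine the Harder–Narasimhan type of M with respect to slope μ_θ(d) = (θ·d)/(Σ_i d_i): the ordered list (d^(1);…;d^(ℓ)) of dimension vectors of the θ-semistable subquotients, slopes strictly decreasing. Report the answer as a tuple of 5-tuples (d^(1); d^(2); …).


Interval decomposition of M: I[1,1]^3, I[1,2], I[3,3]^2, I[3,5], I[4,4]^2.
HN type (ℓ=5): μ^(1)=11; μ^(2)=3; μ^(3)=-1; μ^(4)=-3; μ^(5)=-4

((0, 0, 0, 0, 1); (0, 0, 0, 3, 0); (0, 0, 3, 0, 0); (3, 0, 0, 0, 0); (1, 1, 0, 0, 0))


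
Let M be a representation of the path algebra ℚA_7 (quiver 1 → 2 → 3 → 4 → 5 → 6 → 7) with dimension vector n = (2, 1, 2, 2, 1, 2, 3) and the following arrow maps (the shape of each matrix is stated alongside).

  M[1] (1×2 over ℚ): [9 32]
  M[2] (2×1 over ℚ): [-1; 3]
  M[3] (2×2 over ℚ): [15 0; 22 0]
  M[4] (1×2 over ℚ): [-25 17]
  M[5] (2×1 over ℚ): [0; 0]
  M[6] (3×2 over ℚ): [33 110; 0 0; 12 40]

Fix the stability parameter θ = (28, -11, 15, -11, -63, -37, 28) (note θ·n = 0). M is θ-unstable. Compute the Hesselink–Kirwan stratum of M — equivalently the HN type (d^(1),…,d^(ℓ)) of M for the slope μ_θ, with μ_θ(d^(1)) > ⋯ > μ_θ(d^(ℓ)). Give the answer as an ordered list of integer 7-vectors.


Barcode: M ≅ I[1,1], I[1,5], I[3,3], I[4,4], I[6,6], I[6,7], I[7,7]^2. HN layers by μ_θ (5 steps, strictly decreasing):
  μ^(1)=28; μ^(2)=15; μ^(3)=-42/5; μ^(4)=-11; μ^(5)=-37

((1, 0, 0, 0, 0, 0, 3); (0, 0, 1, 0, 0, 0, 0); (1, 1, 1, 1, 1, 0, 0); (0, 0, 0, 1, 0, 0, 0); (0, 0, 0, 0, 0, 2, 0))


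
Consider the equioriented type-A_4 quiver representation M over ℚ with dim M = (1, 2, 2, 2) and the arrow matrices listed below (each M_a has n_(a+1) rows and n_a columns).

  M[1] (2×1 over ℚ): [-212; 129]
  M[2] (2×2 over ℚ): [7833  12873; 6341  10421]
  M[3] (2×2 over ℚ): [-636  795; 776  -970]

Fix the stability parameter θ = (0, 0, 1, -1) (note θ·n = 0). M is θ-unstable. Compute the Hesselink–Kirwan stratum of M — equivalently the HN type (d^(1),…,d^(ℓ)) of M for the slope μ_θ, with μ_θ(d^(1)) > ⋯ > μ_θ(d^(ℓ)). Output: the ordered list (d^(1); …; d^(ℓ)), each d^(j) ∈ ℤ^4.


Barcode: M ≅ I[1,4], I[2,2], I[3,3], I[4,4]. HN layers by μ_θ (3 steps, strictly decreasing):
  μ^(1)=1; μ^(2)=0; μ^(3)=-1

((0, 0, 1, 0); (1, 2, 1, 1); (0, 0, 0, 1))
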